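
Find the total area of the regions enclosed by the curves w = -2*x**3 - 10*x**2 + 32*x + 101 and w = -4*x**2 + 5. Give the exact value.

517

Set the curves equal: -2*x**3 - 10*x**2 + 32*x + 101 = -4*x**2 + 5, so -2*x**3 - 6*x**2 + 32*x + 96 = 0, which factors as -2*(x - 4)*(x + 3)*(x + 4) = 0. The curves meet at x = -4, -3, 4.
On [-4, -3], w = -4*x**2 + 5 is on top; that piece has area ∫[-4,-3] (-(-2*x**3 - 6*x**2 + 32*x + 96)) dx = 5/2.
On [-3, 4], w = -2*x**3 - 10*x**2 + 32*x + 101 is on top; that piece has area ∫[-3,4] (-2*x**3 - 6*x**2 + 32*x + 96) dx = 1029/2.
Total enclosed area = 5/2 + 1029/2 = 517.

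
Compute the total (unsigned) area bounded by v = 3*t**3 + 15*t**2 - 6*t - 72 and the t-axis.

The curve meets the t-axis where 3*t**3 + 15*t**2 - 6*t - 72 = 0, i.e. 3*(t - 2)*(t + 3)*(t + 4) = 0, at t = -4, -3, 2.
On [-4, -3] the curve lies above the axis; ∫[-4,-3] (3*t**3 + 15*t**2 - 6*t - 72) dt = 11/4, giving area 11/4.
On [-3, 2] the curve lies below the axis; ∫[-3,2] (3*t**3 + 15*t**2 - 6*t - 72) dt = -875/4, giving area 875/4.
Total area = 11/4 + 875/4 = 443/2.

443/2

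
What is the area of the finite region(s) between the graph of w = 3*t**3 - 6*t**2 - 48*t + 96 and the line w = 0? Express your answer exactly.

The curve meets the t-axis where 3*t**3 - 6*t**2 - 48*t + 96 = 0, i.e. 3*(t - 4)*(t - 2)*(t + 4) = 0, at t = -4, 2, 4.
On [-4, 2] the curve lies above the axis; ∫[-4,2] (3*t**3 - 6*t**2 - 48*t + 96) dt = 540, giving area 540.
On [2, 4] the curve lies below the axis; ∫[2,4] (3*t**3 - 6*t**2 - 48*t + 96) dt = -28, giving area 28.
Total area = 540 + 28 = 568.

568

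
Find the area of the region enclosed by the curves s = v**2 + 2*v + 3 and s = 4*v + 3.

Both boundary curves give s as a function of v, so integrate with respect to v. Setting them equal: v**2 - 2*v = 0, i.e. v*(v - 2) = 0, so they meet at v = 0, 2.
For v in [0, 2], s = v**2 + 2*v + 3 is on the left; area = ∫[0,2] (-(v**2 - 2*v)) dv = 4/3.

4/3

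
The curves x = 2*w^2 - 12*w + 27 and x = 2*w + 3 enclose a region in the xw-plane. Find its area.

Both boundary curves give x as a function of w, so integrate with respect to w. Setting them equal: 2*w^2 - 14*w + 24 = 0, i.e. 2*(w - 4)*(w - 3) = 0, so they meet at w = 3, 4.
For w in [3, 4], x = 2*w^2 - 12*w + 27 is on the left; area = ∫[3,4] (-(2*w^2 - 14*w + 24)) dw = 1/3.

1/3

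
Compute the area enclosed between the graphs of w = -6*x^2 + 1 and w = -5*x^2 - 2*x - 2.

32/3

Set the curves equal: -6*x^2 + 1 = -5*x^2 - 2*x - 2, so -x^2 + 2*x + 3 = 0, which factors as -(x - 3)*(x + 1) = 0. The curves meet at x = -1, 3.
On [-1, 3], w = -6*x^2 + 1 is on top; that piece has area ∫[-1,3] (-x^2 + 2*x + 3) dx = 32/3.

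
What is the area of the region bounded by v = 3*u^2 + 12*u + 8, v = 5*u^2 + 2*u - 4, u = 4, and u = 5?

On [4, 5], (3*u^2 + 12*u + 8) - (5*u^2 + 2*u - 4) = -2*u^2 + 10*u + 12 is ≥ 0 throughout, so the area is a single integral of |-2*u^2 + 10*u + 12|.
∫[4,5] (-2*u^2 + 10*u + 12) du = 49/3.

49/3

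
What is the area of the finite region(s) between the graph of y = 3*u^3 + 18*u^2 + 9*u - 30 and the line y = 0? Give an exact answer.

243/2

The curve meets the u-axis where 3*u^3 + 18*u^2 + 9*u - 30 = 0, i.e. 3*(u - 1)*(u + 2)*(u + 5) = 0, at u = -5, -2, 1.
On [-5, -2] the curve lies above the axis; ∫[-5,-2] (3*u^3 + 18*u^2 + 9*u - 30) du = 243/4, giving area 243/4.
On [-2, 1] the curve lies below the axis; ∫[-2,1] (3*u^3 + 18*u^2 + 9*u - 30) du = -243/4, giving area 243/4.
Total area = 243/4 + 243/4 = 243/2.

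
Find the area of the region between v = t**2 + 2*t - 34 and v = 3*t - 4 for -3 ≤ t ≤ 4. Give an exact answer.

1099/6

On [-3, 4], (t**2 + 2*t - 34) - (3*t - 4) = t**2 - t - 30 is ≤ 0 throughout, so the area is a single integral of |t**2 - t - 30|.
∫[-3,4] (t**2 - t - 30) dt = -1099/6; the area of that piece is 1099/6.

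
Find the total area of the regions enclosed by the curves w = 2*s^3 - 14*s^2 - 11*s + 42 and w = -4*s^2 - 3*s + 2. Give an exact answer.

937/6

Set the curves equal: 2*s^3 - 14*s^2 - 11*s + 42 = -4*s^2 - 3*s + 2, so 2*s^3 - 10*s^2 - 8*s + 40 = 0, which factors as 2*(s - 5)*(s - 2)*(s + 2) = 0. The curves meet at s = -2, 2, 5.
On [-2, 2], w = 2*s^3 - 14*s^2 - 11*s + 42 is on top; that piece has area ∫[-2,2] (2*s^3 - 10*s^2 - 8*s + 40) ds = 320/3.
On [2, 5], w = -4*s^2 - 3*s + 2 is on top; that piece has area ∫[2,5] (-(2*s^3 - 10*s^2 - 8*s + 40)) ds = 99/2.
Total enclosed area = 320/3 + 99/2 = 937/6.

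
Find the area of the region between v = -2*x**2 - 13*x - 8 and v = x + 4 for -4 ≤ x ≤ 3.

449/3

The difference (-2*x**2 - 13*x - 8) - (x + 4) = -2*x**2 - 14*x - 12 changes sign at x = -1 inside [-4, 3], so split the integral there.
∫[-4,-1] (-2*x**2 - 14*x - 12) dx = 27.
∫[-1,3] (-2*x**2 - 14*x - 12) dx = -368/3; the area of that piece is 368/3.
Total area = 27 + 368/3 = 449/3.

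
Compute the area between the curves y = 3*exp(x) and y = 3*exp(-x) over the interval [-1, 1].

-12 + 6*exp(-1) + 6*exp(1)

The difference (3*exp(x)) - (3*exp(-x)) = 3*exp(x) - 3*exp(-x) changes sign at x = 0 inside [-1, 1], so split the integral there.
∫[-1,0] (3*exp(x) - 3*exp(-x)) dx = -3*exp(1) - 3*exp(-1) + 6; the area of that piece is -6 + 3*exp(-1) + 3*exp(1).
∫[0,1] (3*exp(x) - 3*exp(-x)) dx = -6 + 3*exp(-1) + 3*exp(1).
Total area = (-6 + 3*exp(-1) + 3*exp(1)) + (-6 + 3*exp(-1) + 3*exp(1)) = -12 + 6*exp(-1) + 6*exp(1).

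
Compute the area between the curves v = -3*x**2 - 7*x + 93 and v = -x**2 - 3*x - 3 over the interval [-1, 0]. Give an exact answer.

On [-1, 0], (-3*x**2 - 7*x + 93) - (-x**2 - 3*x - 3) = -2*x**2 - 4*x + 96 is ≥ 0 throughout, so the area is a single integral of |-2*x**2 - 4*x + 96|.
∫[-1,0] (-2*x**2 - 4*x + 96) dx = 292/3.

292/3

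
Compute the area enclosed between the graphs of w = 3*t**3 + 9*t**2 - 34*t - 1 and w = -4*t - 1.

1221/4

Set the curves equal: 3*t**3 + 9*t**2 - 34*t - 1 = -4*t - 1, so 3*t**3 + 9*t**2 - 30*t = 0, which factors as 3*t*(t - 2)*(t + 5) = 0. The curves meet at t = -5, 0, 2.
On [-5, 0], w = 3*t**3 + 9*t**2 - 34*t - 1 is on top; that piece has area ∫[-5,0] (3*t**3 + 9*t**2 - 30*t) dt = 1125/4.
On [0, 2], w = -4*t - 1 is on top; that piece has area ∫[0,2] (-(3*t**3 + 9*t**2 - 30*t)) dt = 24.
Total enclosed area = 1125/4 + 24 = 1221/4.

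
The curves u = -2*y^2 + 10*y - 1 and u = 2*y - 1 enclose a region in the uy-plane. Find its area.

Both boundary curves give u as a function of y, so integrate with respect to y. Setting them equal: -2*y^2 + 8*y = 0, i.e. -2*y*(y - 4) = 0, so they meet at y = 0, 4.
For y in [0, 4], u = -2*y^2 + 10*y - 1 is on the right; area = ∫[0,4] (-2*y^2 + 8*y) dy = 64/3.

64/3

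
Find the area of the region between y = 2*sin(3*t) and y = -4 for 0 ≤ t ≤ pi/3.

4/3 + 4*pi/3

On [0, pi/3], (2*sin(3*t)) - (-4) = 2*sin(3*t) + 4 is ≥ 0 throughout, so the area is a single integral of |2*sin(3*t) + 4|.
∫[0,pi/3] (2*sin(3*t) + 4) dt = 4/3 + 4*pi/3.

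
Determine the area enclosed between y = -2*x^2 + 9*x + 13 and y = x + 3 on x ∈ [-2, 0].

12

The difference (-2*x^2 + 9*x + 13) - (x + 3) = -2*x^2 + 8*x + 10 changes sign at x = -1 inside [-2, 0], so split the integral there.
∫[-2,-1] (-2*x^2 + 8*x + 10) dx = -20/3; the area of that piece is 20/3.
∫[-1,0] (-2*x^2 + 8*x + 10) dx = 16/3.
Total area = 20/3 + 16/3 = 12.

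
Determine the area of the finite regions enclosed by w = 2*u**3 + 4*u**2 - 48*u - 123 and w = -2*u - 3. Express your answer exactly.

5137/6

Set the curves equal: 2*u**3 + 4*u**2 - 48*u - 123 = -2*u - 3, so 2*u**3 + 4*u**2 - 46*u - 120 = 0, which factors as 2*(u - 5)*(u + 3)*(u + 4) = 0. The curves meet at u = -4, -3, 5.
On [-4, -3], w = 2*u**3 + 4*u**2 - 48*u - 123 is on top; that piece has area ∫[-4,-3] (2*u**3 + 4*u**2 - 46*u - 120) du = 17/6.
On [-3, 5], w = -2*u - 3 is on top; that piece has area ∫[-3,5] (-(2*u**3 + 4*u**2 - 46*u - 120)) du = 2560/3.
Total enclosed area = 17/6 + 2560/3 = 5137/6.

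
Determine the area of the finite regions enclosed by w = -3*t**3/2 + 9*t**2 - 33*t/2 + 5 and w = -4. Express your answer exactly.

3/4

Set the curves equal: -3*t**3/2 + 9*t**2 - 33*t/2 + 5 = -4, so -3*t**3/2 + 9*t**2 - 33*t/2 + 9 = 0, which factors as -3*(t - 3)*(t - 2)*(t - 1)/2 = 0. The curves meet at t = 1, 2, 3.
On [1, 2], w = -4 is on top; that piece has area ∫[1,2] (-(-3*t**3/2 + 9*t**2 - 33*t/2 + 9)) dt = 3/8.
On [2, 3], w = -3*t**3/2 + 9*t**2 - 33*t/2 + 5 is on top; that piece has area ∫[2,3] (-3*t**3/2 + 9*t**2 - 33*t/2 + 9) dt = 3/8.
Total enclosed area = 3/8 + 3/8 = 3/4.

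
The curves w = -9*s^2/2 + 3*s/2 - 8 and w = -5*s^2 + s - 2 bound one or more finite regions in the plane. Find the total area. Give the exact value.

343/12

Set the curves equal: -9*s^2/2 + 3*s/2 - 8 = -5*s^2 + s - 2, so s^2/2 + s/2 - 6 = 0, which factors as (s - 3)*(s + 4)/2 = 0. The curves meet at s = -4, 3.
On [-4, 3], w = -5*s^2 + s - 2 is on top; that piece has area ∫[-4,3] (-(s^2/2 + s/2 - 6)) ds = 343/12.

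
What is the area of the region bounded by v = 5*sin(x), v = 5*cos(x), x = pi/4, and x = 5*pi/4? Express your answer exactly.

On [pi/4, 5*pi/4], (5*sin(x)) - (5*cos(x)) = 5*sin(x) - 5*cos(x) is ≥ 0 throughout, so the area is a single integral of |5*sin(x) - 5*cos(x)|.
∫[pi/4,5*pi/4] (5*sin(x) - 5*cos(x)) dx = 10*sqrt(2).

10*sqrt(2)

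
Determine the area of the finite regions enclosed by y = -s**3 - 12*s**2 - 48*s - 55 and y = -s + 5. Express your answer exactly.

Set the curves equal: -s**3 - 12*s**2 - 48*s - 55 = -s + 5, so -s**3 - 12*s**2 - 47*s - 60 = 0, which factors as -(s + 3)*(s + 4)*(s + 5) = 0. The curves meet at s = -5, -4, -3.
On [-5, -4], y = -s + 5 is on top; that piece has area ∫[-5,-4] (-(-s**3 - 12*s**2 - 47*s - 60)) ds = 1/4.
On [-4, -3], y = -s**3 - 12*s**2 - 48*s - 55 is on top; that piece has area ∫[-4,-3] (-s**3 - 12*s**2 - 47*s - 60) ds = 1/4.
Total enclosed area = 1/4 + 1/4 = 1/2.

1/2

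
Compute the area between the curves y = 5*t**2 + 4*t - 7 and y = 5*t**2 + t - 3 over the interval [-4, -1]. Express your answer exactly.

On [-4, -1], (5*t**2 + 4*t - 7) - (5*t**2 + t - 3) = 3*t - 4 is ≤ 0 throughout, so the area is a single integral of |3*t - 4|.
∫[-4,-1] (3*t - 4) dt = -69/2; the area of that piece is 69/2.

69/2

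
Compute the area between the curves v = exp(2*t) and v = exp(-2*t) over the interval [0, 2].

-1 + exp(-4)/2 + exp(4)/2

On [0, 2], (exp(2*t)) - (exp(-2*t)) = exp(2*t) - exp(-2*t) is ≥ 0 throughout, so the area is a single integral of |exp(2*t) - exp(-2*t)|.
∫[0,2] (exp(2*t) - exp(-2*t)) dt = -1 + exp(-4)/2 + exp(4)/2.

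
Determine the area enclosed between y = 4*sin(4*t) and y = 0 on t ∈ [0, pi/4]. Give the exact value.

On [0, pi/4], (4*sin(4*t)) - (0) = 4*sin(4*t) is ≥ 0 throughout, so the area is a single integral of |4*sin(4*t)|.
∫[0,pi/4] (4*sin(4*t)) dt = 2.

2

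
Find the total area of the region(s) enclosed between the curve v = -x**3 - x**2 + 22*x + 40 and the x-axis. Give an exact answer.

The curve meets the x-axis where -x**3 - x**2 + 22*x + 40 = 0, i.e. -(x - 5)*(x + 2)*(x + 4) = 0, at x = -4, -2, 5.
On [-4, -2] the curve lies below the axis; ∫[-4,-2] (-x**3 - x**2 + 22*x + 40) dx = -32/3, giving area 32/3.
On [-2, 5] the curve lies above the axis; ∫[-2,5] (-x**3 - x**2 + 22*x + 40) dx = 3773/12, giving area 3773/12.
Total area = 32/3 + 3773/12 = 3901/12.

3901/12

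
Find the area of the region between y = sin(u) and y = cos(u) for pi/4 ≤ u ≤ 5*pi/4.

On [pi/4, 5*pi/4], (sin(u)) - (cos(u)) = sin(u) - cos(u) is ≥ 0 throughout, so the area is a single integral of |sin(u) - cos(u)|.
∫[pi/4,5*pi/4] (sin(u) - cos(u)) du = 2*sqrt(2).

2*sqrt(2)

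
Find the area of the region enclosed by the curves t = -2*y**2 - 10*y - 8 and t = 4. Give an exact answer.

Both boundary curves give t as a function of y, so integrate with respect to y. Setting them equal: -2*y**2 - 10*y - 12 = 0, i.e. -2*(y + 2)*(y + 3) = 0, so they meet at y = -3, -2.
For y in [-3, -2], t = -2*y**2 - 10*y - 8 is on the right; area = ∫[-3,-2] (-2*y**2 - 10*y - 12) dy = 1/3.

1/3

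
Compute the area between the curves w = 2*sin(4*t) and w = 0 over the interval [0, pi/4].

On [0, pi/4], (2*sin(4*t)) - (0) = 2*sin(4*t) is ≥ 0 throughout, so the area is a single integral of |2*sin(4*t)|.
∫[0,pi/4] (2*sin(4*t)) dt = 1.

1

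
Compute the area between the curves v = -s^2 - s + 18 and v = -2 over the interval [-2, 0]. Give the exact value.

On [-2, 0], (-s^2 - s + 18) - (-2) = -s^2 - s + 20 is ≥ 0 throughout, so the area is a single integral of |-s^2 - s + 20|.
∫[-2,0] (-s^2 - s + 20) ds = 118/3.

118/3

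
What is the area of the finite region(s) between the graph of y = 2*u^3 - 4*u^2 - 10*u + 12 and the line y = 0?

The curve meets the u-axis where 2*u^3 - 4*u^2 - 10*u + 12 = 0, i.e. 2*(u - 3)*(u - 1)*(u + 2) = 0, at u = -2, 1, 3.
On [-2, 1] the curve lies above the axis; ∫[-2,1] (2*u^3 - 4*u^2 - 10*u + 12) du = 63/2, giving area 63/2.
On [1, 3] the curve lies below the axis; ∫[1,3] (2*u^3 - 4*u^2 - 10*u + 12) du = -32/3, giving area 32/3.
Total area = 63/2 + 32/3 = 253/6.

253/6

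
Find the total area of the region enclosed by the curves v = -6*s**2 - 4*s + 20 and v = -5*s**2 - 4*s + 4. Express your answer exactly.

256/3

Set the curves equal: -6*s**2 - 4*s + 20 = -5*s**2 - 4*s + 4, so -s**2 + 16 = 0, which factors as -(s - 4)*(s + 4) = 0. The curves meet at s = -4, 4.
On [-4, 4], v = -6*s**2 - 4*s + 20 is on top; that piece has area ∫[-4,4] (-s**2 + 16) ds = 256/3.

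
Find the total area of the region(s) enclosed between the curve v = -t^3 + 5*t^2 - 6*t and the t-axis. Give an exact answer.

37/12

The curve meets the t-axis where -t^3 + 5*t^2 - 6*t = 0, i.e. -t*(t - 3)*(t - 2) = 0, at t = 0, 2, 3.
On [0, 2] the curve lies below the axis; ∫[0,2] (-t^3 + 5*t^2 - 6*t) dt = -8/3, giving area 8/3.
On [2, 3] the curve lies above the axis; ∫[2,3] (-t^3 + 5*t^2 - 6*t) dt = 5/12, giving area 5/12.
Total area = 8/3 + 5/12 = 37/12.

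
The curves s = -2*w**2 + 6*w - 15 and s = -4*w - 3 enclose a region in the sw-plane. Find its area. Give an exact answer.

1/3

Both boundary curves give s as a function of w, so integrate with respect to w. Setting them equal: -2*w**2 + 10*w - 12 = 0, i.e. -2*(w - 3)*(w - 2) = 0, so they meet at w = 2, 3.
For w in [2, 3], s = -2*w**2 + 6*w - 15 is on the right; area = ∫[2,3] (-2*w**2 + 10*w - 12) dw = 1/3.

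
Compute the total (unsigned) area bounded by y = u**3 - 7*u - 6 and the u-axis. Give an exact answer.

131/4

The curve meets the u-axis where u**3 - 7*u - 6 = 0, i.e. (u - 3)*(u + 1)*(u + 2) = 0, at u = -2, -1, 3.
On [-2, -1] the curve lies above the axis; ∫[-2,-1] (u**3 - 7*u - 6) du = 3/4, giving area 3/4.
On [-1, 3] the curve lies below the axis; ∫[-1,3] (u**3 - 7*u - 6) du = -32, giving area 32.
Total area = 3/4 + 32 = 131/4.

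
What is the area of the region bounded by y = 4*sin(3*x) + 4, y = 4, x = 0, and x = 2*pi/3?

The difference (4*sin(3*x) + 4) - (4) = 4*sin(3*x) changes sign at x = pi/3 inside [0, 2*pi/3], so split the integral there.
∫[0,pi/3] (4*sin(3*x)) dx = 8/3.
∫[pi/3,2*pi/3] (4*sin(3*x)) dx = -8/3; the area of that piece is 8/3.
Total area = 8/3 + 8/3 = 16/3.

16/3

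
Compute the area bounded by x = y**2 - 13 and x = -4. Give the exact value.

36

Both boundary curves give x as a function of y, so integrate with respect to y. Setting them equal: y**2 - 9 = 0, i.e. (y - 3)*(y + 3) = 0, so they meet at y = -3, 3.
For y in [-3, 3], x = y**2 - 13 is on the left; area = ∫[-3,3] (-(y**2 - 9)) dy = 36.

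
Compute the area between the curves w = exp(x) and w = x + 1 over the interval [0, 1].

On [0, 1], (exp(x)) - (x + 1) = -x + exp(x) - 1 is ≥ 0 throughout, so the area is a single integral of |-x + exp(x) - 1|.
∫[0,1] (-x + exp(x) - 1) dx = -5/2 + exp(1).

-5/2 + exp(1)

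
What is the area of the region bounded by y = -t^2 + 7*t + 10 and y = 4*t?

343/6

Set the curves equal: -t^2 + 7*t + 10 = 4*t, so -t^2 + 3*t + 10 = 0, which factors as -(t - 5)*(t + 2) = 0. The curves meet at t = -2, 5.
On [-2, 5], y = -t^2 + 7*t + 10 is on top; that piece has area ∫[-2,5] (-t^2 + 3*t + 10) dt = 343/6.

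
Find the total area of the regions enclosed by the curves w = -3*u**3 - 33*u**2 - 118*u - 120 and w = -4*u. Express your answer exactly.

Set the curves equal: -3*u**3 - 33*u**2 - 118*u - 120 = -4*u, so -3*u**3 - 33*u**2 - 114*u - 120 = 0, which factors as -3*(u + 2)*(u + 4)*(u + 5) = 0. The curves meet at u = -5, -4, -2.
On [-5, -4], w = -4*u is on top; that piece has area ∫[-5,-4] (-(-3*u**3 - 33*u**2 - 114*u - 120)) du = 5/4.
On [-4, -2], w = -3*u**3 - 33*u**2 - 118*u - 120 is on top; that piece has area ∫[-4,-2] (-3*u**3 - 33*u**2 - 114*u - 120) du = 8.
Total enclosed area = 5/4 + 8 = 37/4.

37/4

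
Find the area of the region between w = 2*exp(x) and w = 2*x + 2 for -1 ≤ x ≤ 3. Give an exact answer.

On [-1, 3], (2*exp(x)) - (2*x + 2) = -2*x + 2*exp(x) - 2 is ≥ 0 throughout, so the area is a single integral of |-2*x + 2*exp(x) - 2|.
∫[-1,3] (-2*x + 2*exp(x) - 2) dx = -16 - 2*exp(-1) + 2*exp(3).

-16 - 2*exp(-1) + 2*exp(3)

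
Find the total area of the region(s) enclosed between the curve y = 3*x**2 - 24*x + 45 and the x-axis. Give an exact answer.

4

The curve meets the x-axis where 3*x**2 - 24*x + 45 = 0, i.e. 3*(x - 5)*(x - 3) = 0, at x = 3, 5.
On [3, 5] the curve lies below the axis; ∫[3,5] (3*x**2 - 24*x + 45) dx = -4, giving area 4.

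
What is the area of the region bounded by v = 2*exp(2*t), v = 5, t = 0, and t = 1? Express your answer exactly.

The difference (2*exp(2*t)) - (5) = 2*exp(2*t) - 5 changes sign at t = -log(2)/2 + log(5)/2 inside [0, 1], so split the integral there.
∫[0,-log(2)/2 + log(5)/2] (2*exp(2*t) - 5) dt = log(4*sqrt(10)/125) + 3/2; the area of that piece is -3/2 + log(25*sqrt(10)/8).
∫[-log(2)/2 + log(5)/2,1] (2*exp(2*t) - 5) dt = -15/2 - 5*log(2)/2 + 5*log(5)/2 + exp(2).
Total area = (-3/2 + log(25*sqrt(10)/8)) + (-15/2 - 5*log(2)/2 + 5*log(5)/2 + exp(2)) = -9 - 11*log(2)/2 + log(10)/2 + 9*log(5)/2 + exp(2).

-9 - 11*log(2)/2 + log(10)/2 + 9*log(5)/2 + exp(2)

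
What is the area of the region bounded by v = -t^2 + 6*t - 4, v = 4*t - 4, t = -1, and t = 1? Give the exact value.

The difference (-t^2 + 6*t - 4) - (4*t - 4) = -t^2 + 2*t changes sign at t = 0 inside [-1, 1], so split the integral there.
∫[-1,0] (-t^2 + 2*t) dt = -4/3; the area of that piece is 4/3.
∫[0,1] (-t^2 + 2*t) dt = 2/3.
Total area = 4/3 + 2/3 = 2.

2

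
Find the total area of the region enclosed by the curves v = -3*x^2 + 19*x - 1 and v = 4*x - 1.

Set the curves equal: -3*x^2 + 19*x - 1 = 4*x - 1, so -3*x^2 + 15*x = 0, which factors as -3*x*(x - 5) = 0. The curves meet at x = 0, 5.
On [0, 5], v = -3*x^2 + 19*x - 1 is on top; that piece has area ∫[0,5] (-3*x^2 + 15*x) dx = 125/2.

125/2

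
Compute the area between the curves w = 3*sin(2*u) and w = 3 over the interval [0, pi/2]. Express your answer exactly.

On [0, pi/2], (3*sin(2*u)) - (3) = 3*sin(2*u) - 3 is ≤ 0 throughout, so the area is a single integral of |3*sin(2*u) - 3|.
∫[0,pi/2] (3*sin(2*u) - 3) du = 3 - 3*pi/2; the area of that piece is -3 + 3*pi/2.

-3 + 3*pi/2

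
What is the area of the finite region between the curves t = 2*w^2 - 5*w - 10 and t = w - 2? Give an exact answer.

Both boundary curves give t as a function of w, so integrate with respect to w. Setting them equal: 2*w^2 - 6*w - 8 = 0, i.e. 2*(w - 4)*(w + 1) = 0, so they meet at w = -1, 4.
For w in [-1, 4], t = 2*w^2 - 5*w - 10 is on the left; area = ∫[-1,4] (-(2*w^2 - 6*w - 8)) dw = 125/3.

125/3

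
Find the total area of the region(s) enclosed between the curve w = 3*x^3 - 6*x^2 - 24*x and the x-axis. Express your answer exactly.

The curve meets the x-axis where 3*x^3 - 6*x^2 - 24*x = 0, i.e. 3*x*(x - 4)*(x + 2) = 0, at x = -2, 0, 4.
On [-2, 0] the curve lies above the axis; ∫[-2,0] (3*x^3 - 6*x^2 - 24*x) dx = 20, giving area 20.
On [0, 4] the curve lies below the axis; ∫[0,4] (3*x^3 - 6*x^2 - 24*x) dx = -128, giving area 128.
Total area = 20 + 128 = 148.

148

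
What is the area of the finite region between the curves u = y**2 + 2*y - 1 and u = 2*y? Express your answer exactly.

4/3

Both boundary curves give u as a function of y, so integrate with respect to y. Setting them equal: y**2 - 1 = 0, i.e. (y - 1)*(y + 1) = 0, so they meet at y = -1, 1.
For y in [-1, 1], u = y**2 + 2*y - 1 is on the left; area = ∫[-1,1] (-(y**2 - 1)) dy = 4/3.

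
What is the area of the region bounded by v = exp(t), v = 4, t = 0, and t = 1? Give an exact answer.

5 - exp(1)

On [0, 1], (exp(t)) - (4) = exp(t) - 4 is ≤ 0 throughout, so the area is a single integral of |exp(t) - 4|.
∫[0,1] (exp(t) - 4) dt = -5 + exp(1); the area of that piece is 5 - exp(1).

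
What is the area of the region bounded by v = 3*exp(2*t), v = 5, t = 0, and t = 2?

The difference (3*exp(2*t)) - (5) = 3*exp(2*t) - 5 changes sign at t = -log(3)/2 + log(5)/2 inside [0, 2], so split the integral there.
∫[0,-log(3)/2 + log(5)/2] (3*exp(2*t) - 5) dt = log(9*sqrt(15)/125) + 1; the area of that piece is -1 + log(25*sqrt(15)/27).
∫[-log(3)/2 + log(5)/2,2] (3*exp(2*t) - 5) dt = -25/2 - 5*log(3)/2 + 5*log(5)/2 + 3*exp(4)/2.
Total area = (-1 + log(25*sqrt(15)/27)) + (-25/2 - 5*log(3)/2 + 5*log(5)/2 + 3*exp(4)/2) = -27/2 - 11*log(3)/2 + log(15)/2 + 9*log(5)/2 + 3*exp(4)/2.

-27/2 - 11*log(3)/2 + log(15)/2 + 9*log(5)/2 + 3*exp(4)/2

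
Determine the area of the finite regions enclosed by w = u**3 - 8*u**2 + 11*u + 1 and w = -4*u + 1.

253/12

Set the curves equal: u**3 - 8*u**2 + 11*u + 1 = -4*u + 1, so u**3 - 8*u**2 + 15*u = 0, which factors as u*(u - 5)*(u - 3) = 0. The curves meet at u = 0, 3, 5.
On [0, 3], w = u**3 - 8*u**2 + 11*u + 1 is on top; that piece has area ∫[0,3] (u**3 - 8*u**2 + 15*u) du = 63/4.
On [3, 5], w = -4*u + 1 is on top; that piece has area ∫[3,5] (-(u**3 - 8*u**2 + 15*u)) du = 16/3.
Total enclosed area = 63/4 + 16/3 = 253/12.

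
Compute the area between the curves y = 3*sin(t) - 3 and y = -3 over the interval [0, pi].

On [0, pi], (3*sin(t) - 3) - (-3) = 3*sin(t) is ≥ 0 throughout, so the area is a single integral of |3*sin(t)|.
∫[0,pi] (3*sin(t)) dt = 6.

6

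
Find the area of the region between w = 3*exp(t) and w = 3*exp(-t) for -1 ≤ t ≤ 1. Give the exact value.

The difference (3*exp(t)) - (3*exp(-t)) = 3*exp(t) - 3*exp(-t) changes sign at t = 0 inside [-1, 1], so split the integral there.
∫[-1,0] (3*exp(t) - 3*exp(-t)) dt = -3*exp(1) - 3*exp(-1) + 6; the area of that piece is -6 + 3*exp(-1) + 3*exp(1).
∫[0,1] (3*exp(t) - 3*exp(-t)) dt = -6 + 3*exp(-1) + 3*exp(1).
Total area = (-6 + 3*exp(-1) + 3*exp(1)) + (-6 + 3*exp(-1) + 3*exp(1)) = -12 + 6*exp(-1) + 6*exp(1).

-12 + 6*exp(-1) + 6*exp(1)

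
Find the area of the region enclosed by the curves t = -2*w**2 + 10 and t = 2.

64/3

Both boundary curves give t as a function of w, so integrate with respect to w. Setting them equal: -2*w**2 + 8 = 0, i.e. -2*(w - 2)*(w + 2) = 0, so they meet at w = -2, 2.
For w in [-2, 2], t = -2*w**2 + 10 is on the right; area = ∫[-2,2] (-2*w**2 + 8) dw = 64/3.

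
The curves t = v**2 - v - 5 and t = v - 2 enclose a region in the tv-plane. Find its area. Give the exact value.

32/3

Both boundary curves give t as a function of v, so integrate with respect to v. Setting them equal: v**2 - 2*v - 3 = 0, i.e. (v - 3)*(v + 1) = 0, so they meet at v = -1, 3.
For v in [-1, 3], t = v**2 - v - 5 is on the left; area = ∫[-1,3] (-(v**2 - 2*v - 3)) dv = 32/3.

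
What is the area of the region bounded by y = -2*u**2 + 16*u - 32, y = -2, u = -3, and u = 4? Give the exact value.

652/3

The difference (-2*u**2 + 16*u - 32) - (-2) = -2*u**2 + 16*u - 30 changes sign at u = 3 inside [-3, 4], so split the integral there.
∫[-3,3] (-2*u**2 + 16*u - 30) du = -216; the area of that piece is 216.
∫[3,4] (-2*u**2 + 16*u - 30) du = 4/3.
Total area = 216 + 4/3 = 652/3.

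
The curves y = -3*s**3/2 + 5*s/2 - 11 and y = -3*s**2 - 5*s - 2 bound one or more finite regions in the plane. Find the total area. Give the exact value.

Set the curves equal: -3*s**3/2 + 5*s/2 - 11 = -3*s**2 - 5*s - 2, so -3*s**3/2 + 3*s**2 + 15*s/2 - 9 = 0, which factors as -3*(s - 3)*(s - 1)*(s + 2)/2 = 0. The curves meet at s = -2, 1, 3.
On [-2, 1], y = -3*s**2 - 5*s - 2 is on top; that piece has area ∫[-2,1] (-(-3*s**3/2 + 3*s**2 + 15*s/2 - 9)) ds = 189/8.
On [1, 3], y = -3*s**3/2 + 5*s/2 - 11 is on top; that piece has area ∫[1,3] (-3*s**3/2 + 3*s**2 + 15*s/2 - 9) ds = 8.
Total enclosed area = 189/8 + 8 = 253/8.

253/8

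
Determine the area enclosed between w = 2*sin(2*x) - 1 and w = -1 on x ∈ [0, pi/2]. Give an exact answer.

On [0, pi/2], (2*sin(2*x) - 1) - (-1) = 2*sin(2*x) is ≥ 0 throughout, so the area is a single integral of |2*sin(2*x)|.
∫[0,pi/2] (2*sin(2*x)) dx = 2.

2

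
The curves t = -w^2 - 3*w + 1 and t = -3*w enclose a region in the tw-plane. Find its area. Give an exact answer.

Both boundary curves give t as a function of w, so integrate with respect to w. Setting them equal: -w^2 + 1 = 0, i.e. -(w - 1)*(w + 1) = 0, so they meet at w = -1, 1.
For w in [-1, 1], t = -w^2 - 3*w + 1 is on the right; area = ∫[-1,1] (-w^2 + 1) dw = 4/3.

4/3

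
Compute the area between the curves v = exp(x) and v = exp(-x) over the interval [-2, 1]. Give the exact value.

The difference (exp(x)) - (exp(-x)) = exp(x) - exp(-x) changes sign at x = 0 inside [-2, 1], so split the integral there.
∫[-2,0] (exp(x) - exp(-x)) dx = -exp(2) - exp(-2) + 2; the area of that piece is -2 + exp(-2) + exp(2).
∫[0,1] (exp(x) - exp(-x)) dx = -2 + exp(-1) + exp(1).
Total area = (-2 + exp(-2) + exp(2)) + (-2 + exp(-1) + exp(1)) = -4 + exp(-2) + exp(-1) + exp(1) + exp(2).

-4 + exp(-2) + exp(-1) + exp(1) + exp(2)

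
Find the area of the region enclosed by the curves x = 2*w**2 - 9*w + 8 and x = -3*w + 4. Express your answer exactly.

1/3

Both boundary curves give x as a function of w, so integrate with respect to w. Setting them equal: 2*w**2 - 6*w + 4 = 0, i.e. 2*(w - 2)*(w - 1) = 0, so they meet at w = 1, 2.
For w in [1, 2], x = 2*w**2 - 9*w + 8 is on the left; area = ∫[1,2] (-(2*w**2 - 6*w + 4)) dw = 1/3.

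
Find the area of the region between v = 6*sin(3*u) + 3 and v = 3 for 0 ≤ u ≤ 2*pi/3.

The difference (6*sin(3*u) + 3) - (3) = 6*sin(3*u) changes sign at u = pi/3 inside [0, 2*pi/3], so split the integral there.
∫[0,pi/3] (6*sin(3*u)) du = 4.
∫[pi/3,2*pi/3] (6*sin(3*u)) du = -4; the area of that piece is 4.
Total area = 4 + 4 = 8.

8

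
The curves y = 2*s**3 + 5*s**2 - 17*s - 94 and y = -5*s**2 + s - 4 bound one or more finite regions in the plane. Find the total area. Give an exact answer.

Set the curves equal: 2*s**3 + 5*s**2 - 17*s - 94 = -5*s**2 + s - 4, so 2*s**3 + 10*s**2 - 18*s - 90 = 0, which factors as 2*(s - 3)*(s + 3)*(s + 5) = 0. The curves meet at s = -5, -3, 3.
On [-5, -3], y = 2*s**3 + 5*s**2 - 17*s - 94 is on top; that piece has area ∫[-5,-3] (2*s**3 + 10*s**2 - 18*s - 90) ds = 56/3.
On [-3, 3], y = -5*s**2 + s - 4 is on top; that piece has area ∫[-3,3] (-(2*s**3 + 10*s**2 - 18*s - 90)) ds = 360.
Total enclosed area = 56/3 + 360 = 1136/3.

1136/3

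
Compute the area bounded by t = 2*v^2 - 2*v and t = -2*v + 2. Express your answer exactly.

Both boundary curves give t as a function of v, so integrate with respect to v. Setting them equal: 2*v^2 - 2 = 0, i.e. 2*(v - 1)*(v + 1) = 0, so they meet at v = -1, 1.
For v in [-1, 1], t = 2*v^2 - 2*v is on the left; area = ∫[-1,1] (-(2*v^2 - 2)) dv = 8/3.

8/3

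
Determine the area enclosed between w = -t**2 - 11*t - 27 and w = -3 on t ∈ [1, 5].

808/3

On [1, 5], (-t**2 - 11*t - 27) - (-3) = -t**2 - 11*t - 24 is ≤ 0 throughout, so the area is a single integral of |-t**2 - 11*t - 24|.
∫[1,5] (-t**2 - 11*t - 24) dt = -808/3; the area of that piece is 808/3.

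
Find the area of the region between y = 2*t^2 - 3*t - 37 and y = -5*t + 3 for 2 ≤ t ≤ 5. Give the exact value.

The difference (2*t^2 - 3*t - 37) - (-5*t + 3) = 2*t^2 + 2*t - 40 changes sign at t = 4 inside [2, 5], so split the integral there.
∫[2,4] (2*t^2 + 2*t - 40) dt = -92/3; the area of that piece is 92/3.
∫[4,5] (2*t^2 + 2*t - 40) dt = 29/3.
Total area = 92/3 + 29/3 = 121/3.

121/3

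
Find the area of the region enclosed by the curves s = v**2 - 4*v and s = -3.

Both boundary curves give s as a function of v, so integrate with respect to v. Setting them equal: v**2 - 4*v + 3 = 0, i.e. (v - 3)*(v - 1) = 0, so they meet at v = 1, 3.
For v in [1, 3], s = v**2 - 4*v is on the left; area = ∫[1,3] (-(v**2 - 4*v + 3)) dv = 4/3.

4/3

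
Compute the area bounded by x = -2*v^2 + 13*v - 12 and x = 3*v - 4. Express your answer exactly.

9

Both boundary curves give x as a function of v, so integrate with respect to v. Setting them equal: -2*v^2 + 10*v - 8 = 0, i.e. -2*(v - 4)*(v - 1) = 0, so they meet at v = 1, 4.
For v in [1, 4], x = -2*v^2 + 13*v - 12 is on the right; area = ∫[1,4] (-2*v^2 + 10*v - 8) dv = 9.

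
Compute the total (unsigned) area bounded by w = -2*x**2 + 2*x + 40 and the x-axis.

The curve meets the x-axis where -2*x**2 + 2*x + 40 = 0, i.e. -2*(x - 5)*(x + 4) = 0, at x = -4, 5.
On [-4, 5] the curve lies above the axis; ∫[-4,5] (-2*x**2 + 2*x + 40) dx = 243, giving area 243.

243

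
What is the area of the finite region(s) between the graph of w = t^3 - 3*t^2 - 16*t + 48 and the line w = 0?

517/2

The curve meets the t-axis where t^3 - 3*t^2 - 16*t + 48 = 0, i.e. (t - 4)*(t - 3)*(t + 4) = 0, at t = -4, 3, 4.
On [-4, 3] the curve lies above the axis; ∫[-4,3] (t^3 - 3*t^2 - 16*t + 48) dt = 1029/4, giving area 1029/4.
On [3, 4] the curve lies below the axis; ∫[3,4] (t^3 - 3*t^2 - 16*t + 48) dt = -5/4, giving area 5/4.
Total area = 1029/4 + 5/4 = 517/2.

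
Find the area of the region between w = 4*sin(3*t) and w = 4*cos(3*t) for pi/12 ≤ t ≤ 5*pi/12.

8*sqrt(2)/3

On [pi/12, 5*pi/12], (4*sin(3*t)) - (4*cos(3*t)) = 4*sin(3*t) - 4*cos(3*t) is ≥ 0 throughout, so the area is a single integral of |4*sin(3*t) - 4*cos(3*t)|.
∫[pi/12,5*pi/12] (4*sin(3*t) - 4*cos(3*t)) dt = 8*sqrt(2)/3.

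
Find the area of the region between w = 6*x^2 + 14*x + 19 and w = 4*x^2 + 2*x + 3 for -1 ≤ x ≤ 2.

72

On [-1, 2], (6*x^2 + 14*x + 19) - (4*x^2 + 2*x + 3) = 2*x^2 + 12*x + 16 is ≥ 0 throughout, so the area is a single integral of |2*x^2 + 12*x + 16|.
∫[-1,2] (2*x^2 + 12*x + 16) dx = 72.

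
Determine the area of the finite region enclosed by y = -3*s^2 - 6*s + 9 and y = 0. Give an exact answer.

Set the curves equal: -3*s^2 - 6*s + 9 = 0, so -3*s^2 - 6*s + 9 = 0, which factors as -3*(s - 1)*(s + 3) = 0. The curves meet at s = -3, 1.
On [-3, 1], y = -3*s^2 - 6*s + 9 is on top; that piece has area ∫[-3,1] (-3*s^2 - 6*s + 9) ds = 32.

32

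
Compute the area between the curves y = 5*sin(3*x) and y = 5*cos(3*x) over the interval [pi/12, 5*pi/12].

10*sqrt(2)/3

On [pi/12, 5*pi/12], (5*sin(3*x)) - (5*cos(3*x)) = 5*sin(3*x) - 5*cos(3*x) is ≥ 0 throughout, so the area is a single integral of |5*sin(3*x) - 5*cos(3*x)|.
∫[pi/12,5*pi/12] (5*sin(3*x) - 5*cos(3*x)) dx = 10*sqrt(2)/3.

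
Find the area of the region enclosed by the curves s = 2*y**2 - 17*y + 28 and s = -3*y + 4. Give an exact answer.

Both boundary curves give s as a function of y, so integrate with respect to y. Setting them equal: 2*y**2 - 14*y + 24 = 0, i.e. 2*(y - 4)*(y - 3) = 0, so they meet at y = 3, 4.
For y in [3, 4], s = 2*y**2 - 17*y + 28 is on the left; area = ∫[3,4] (-(2*y**2 - 14*y + 24)) dy = 1/3.

1/3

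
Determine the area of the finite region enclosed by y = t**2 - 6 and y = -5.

Set the curves equal: t**2 - 6 = -5, so t**2 - 1 = 0, which factors as (t - 1)*(t + 1) = 0. The curves meet at t = -1, 1.
On [-1, 1], y = -5 is on top; that piece has area ∫[-1,1] (-(t**2 - 1)) dt = 4/3.

4/3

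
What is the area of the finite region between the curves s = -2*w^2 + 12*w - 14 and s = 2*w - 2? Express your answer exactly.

Both boundary curves give s as a function of w, so integrate with respect to w. Setting them equal: -2*w^2 + 10*w - 12 = 0, i.e. -2*(w - 3)*(w - 2) = 0, so they meet at w = 2, 3.
For w in [2, 3], s = -2*w^2 + 12*w - 14 is on the right; area = ∫[2,3] (-2*w^2 + 10*w - 12) dw = 1/3.

1/3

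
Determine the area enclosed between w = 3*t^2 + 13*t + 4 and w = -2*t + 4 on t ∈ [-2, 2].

60

The difference (3*t^2 + 13*t + 4) - (-2*t + 4) = 3*t^2 + 15*t changes sign at t = 0 inside [-2, 2], so split the integral there.
∫[-2,0] (3*t^2 + 15*t) dt = -22; the area of that piece is 22.
∫[0,2] (3*t^2 + 15*t) dt = 38.
Total area = 22 + 38 = 60.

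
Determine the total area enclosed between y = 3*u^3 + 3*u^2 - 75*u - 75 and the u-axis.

1012

The curve meets the u-axis where 3*u^3 + 3*u^2 - 75*u - 75 = 0, i.e. 3*(u - 5)*(u + 1)*(u + 5) = 0, at u = -5, -1, 5.
On [-5, -1] the curve lies above the axis; ∫[-5,-1] (3*u^3 + 3*u^2 - 75*u - 75) du = 256, giving area 256.
On [-1, 5] the curve lies below the axis; ∫[-1,5] (3*u^3 + 3*u^2 - 75*u - 75) du = -756, giving area 756.
Total area = 256 + 756 = 1012.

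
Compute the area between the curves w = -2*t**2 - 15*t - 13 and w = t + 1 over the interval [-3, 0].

The difference (-2*t**2 - 15*t - 13) - (t + 1) = -2*t**2 - 16*t - 14 changes sign at t = -1 inside [-3, 0], so split the integral there.
∫[-3,-1] (-2*t**2 - 16*t - 14) dt = 56/3.
∫[-1,0] (-2*t**2 - 16*t - 14) dt = -20/3; the area of that piece is 20/3.
Total area = 56/3 + 20/3 = 76/3.

76/3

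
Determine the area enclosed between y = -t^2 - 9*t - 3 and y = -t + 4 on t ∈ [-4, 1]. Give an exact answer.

The difference (-t^2 - 9*t - 3) - (-t + 4) = -t^2 - 8*t - 7 changes sign at t = -1 inside [-4, 1], so split the integral there.
∫[-4,-1] (-t^2 - 8*t - 7) dt = 18.
∫[-1,1] (-t^2 - 8*t - 7) dt = -44/3; the area of that piece is 44/3.
Total area = 18 + 44/3 = 98/3.

98/3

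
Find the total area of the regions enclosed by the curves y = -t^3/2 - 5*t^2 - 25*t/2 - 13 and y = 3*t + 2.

37/24

Set the curves equal: -t^3/2 - 5*t^2 - 25*t/2 - 13 = 3*t + 2, so -t^3/2 - 5*t^2 - 31*t/2 - 15 = 0, which factors as -(t + 2)*(t + 3)*(t + 5)/2 = 0. The curves meet at t = -5, -3, -2.
On [-5, -3], y = 3*t + 2 is on top; that piece has area ∫[-5,-3] (-(-t^3/2 - 5*t^2 - 31*t/2 - 15)) dt = 4/3.
On [-3, -2], y = -t^3/2 - 5*t^2 - 25*t/2 - 13 is on top; that piece has area ∫[-3,-2] (-t^3/2 - 5*t^2 - 31*t/2 - 15) dt = 5/24.
Total enclosed area = 4/3 + 5/24 = 37/24.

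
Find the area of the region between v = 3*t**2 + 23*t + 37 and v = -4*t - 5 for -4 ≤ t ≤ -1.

The difference (3*t**2 + 23*t + 37) - (-4*t - 5) = 3*t**2 + 27*t + 42 changes sign at t = -2 inside [-4, -1], so split the integral there.
∫[-4,-2] (3*t**2 + 27*t + 42) dt = -22; the area of that piece is 22.
∫[-2,-1] (3*t**2 + 27*t + 42) dt = 17/2.
Total area = 22 + 17/2 = 61/2.

61/2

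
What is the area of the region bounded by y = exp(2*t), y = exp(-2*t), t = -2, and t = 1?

The difference (exp(2*t)) - (exp(-2*t)) = exp(2*t) - exp(-2*t) changes sign at t = 0 inside [-2, 1], so split the integral there.
∫[-2,0] (exp(2*t) - exp(-2*t)) dt = -exp(4)/2 - exp(-4)/2 + 1; the area of that piece is -1 + exp(-4)/2 + exp(4)/2.
∫[0,1] (exp(2*t) - exp(-2*t)) dt = -1 + exp(-2)/2 + exp(2)/2.
Total area = (-1 + exp(-4)/2 + exp(4)/2) + (-1 + exp(-2)/2 + exp(2)/2) = -2 + exp(-4)/2 + exp(-2)/2 + exp(2)/2 + exp(4)/2.

-2 + exp(-4)/2 + exp(-2)/2 + exp(2)/2 + exp(4)/2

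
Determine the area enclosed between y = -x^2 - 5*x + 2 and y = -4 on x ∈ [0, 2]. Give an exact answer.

The difference (-x^2 - 5*x + 2) - (-4) = -x^2 - 5*x + 6 changes sign at x = 1 inside [0, 2], so split the integral there.
∫[0,1] (-x^2 - 5*x + 6) dx = 19/6.
∫[1,2] (-x^2 - 5*x + 6) dx = -23/6; the area of that piece is 23/6.
Total area = 19/6 + 23/6 = 7.

7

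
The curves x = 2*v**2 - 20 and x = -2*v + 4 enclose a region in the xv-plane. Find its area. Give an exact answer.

Both boundary curves give x as a function of v, so integrate with respect to v. Setting them equal: 2*v**2 + 2*v - 24 = 0, i.e. 2*(v - 3)*(v + 4) = 0, so they meet at v = -4, 3.
For v in [-4, 3], x = 2*v**2 - 20 is on the left; area = ∫[-4,3] (-(2*v**2 + 2*v - 24)) dv = 343/3.

343/3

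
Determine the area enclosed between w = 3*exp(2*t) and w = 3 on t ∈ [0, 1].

-9/2 + 3*exp(2)/2

On [0, 1], (3*exp(2*t)) - (3) = 3*exp(2*t) - 3 is ≥ 0 throughout, so the area is a single integral of |3*exp(2*t) - 3|.
∫[0,1] (3*exp(2*t) - 3) dt = -9/2 + 3*exp(2)/2.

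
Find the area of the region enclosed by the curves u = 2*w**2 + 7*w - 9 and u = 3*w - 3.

Both boundary curves give u as a function of w, so integrate with respect to w. Setting them equal: 2*w**2 + 4*w - 6 = 0, i.e. 2*(w - 1)*(w + 3) = 0, so they meet at w = -3, 1.
For w in [-3, 1], u = 2*w**2 + 7*w - 9 is on the left; area = ∫[-3,1] (-(2*w**2 + 4*w - 6)) dw = 64/3.

64/3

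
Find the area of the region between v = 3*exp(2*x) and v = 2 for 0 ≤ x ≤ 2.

On [0, 2], (3*exp(2*x)) - (2) = 3*exp(2*x) - 2 is ≥ 0 throughout, so the area is a single integral of |3*exp(2*x) - 2|.
∫[0,2] (3*exp(2*x) - 2) dx = -11/2 + 3*exp(4)/2.

-11/2 + 3*exp(4)/2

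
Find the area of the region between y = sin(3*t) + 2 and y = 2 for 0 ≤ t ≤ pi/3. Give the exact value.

On [0, pi/3], (sin(3*t) + 2) - (2) = sin(3*t) is ≥ 0 throughout, so the area is a single integral of |sin(3*t)|.
∫[0,pi/3] (sin(3*t)) dt = 2/3.

2/3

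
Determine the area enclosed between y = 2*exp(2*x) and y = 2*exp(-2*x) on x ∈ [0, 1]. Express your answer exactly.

-2 + exp(-2) + exp(2)

On [0, 1], (2*exp(2*x)) - (2*exp(-2*x)) = 2*exp(2*x) - 2*exp(-2*x) is ≥ 0 throughout, so the area is a single integral of |2*exp(2*x) - 2*exp(-2*x)|.
∫[0,1] (2*exp(2*x) - 2*exp(-2*x)) dx = -2 + exp(-2) + exp(2).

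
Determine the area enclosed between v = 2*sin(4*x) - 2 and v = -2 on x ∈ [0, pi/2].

The difference (2*sin(4*x) - 2) - (-2) = 2*sin(4*x) changes sign at x = pi/4 inside [0, pi/2], so split the integral there.
∫[0,pi/4] (2*sin(4*x)) dx = 1.
∫[pi/4,pi/2] (2*sin(4*x)) dx = -1; the area of that piece is 1.
Total area = 1 + 1 = 2.

2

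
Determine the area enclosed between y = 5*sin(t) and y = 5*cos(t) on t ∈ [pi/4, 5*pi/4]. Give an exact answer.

On [pi/4, 5*pi/4], (5*sin(t)) - (5*cos(t)) = 5*sin(t) - 5*cos(t) is ≥ 0 throughout, so the area is a single integral of |5*sin(t) - 5*cos(t)|.
∫[pi/4,5*pi/4] (5*sin(t) - 5*cos(t)) dt = 10*sqrt(2).

10*sqrt(2)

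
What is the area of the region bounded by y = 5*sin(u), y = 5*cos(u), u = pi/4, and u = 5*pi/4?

10*sqrt(2)

On [pi/4, 5*pi/4], (5*sin(u)) - (5*cos(u)) = 5*sin(u) - 5*cos(u) is ≥ 0 throughout, so the area is a single integral of |5*sin(u) - 5*cos(u)|.
∫[pi/4,5*pi/4] (5*sin(u) - 5*cos(u)) du = 10*sqrt(2).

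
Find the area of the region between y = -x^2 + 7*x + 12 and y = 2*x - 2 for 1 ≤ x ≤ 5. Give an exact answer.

On [1, 5], (-x^2 + 7*x + 12) - (2*x - 2) = -x^2 + 5*x + 14 is ≥ 0 throughout, so the area is a single integral of |-x^2 + 5*x + 14|.
∫[1,5] (-x^2 + 5*x + 14) dx = 224/3.

224/3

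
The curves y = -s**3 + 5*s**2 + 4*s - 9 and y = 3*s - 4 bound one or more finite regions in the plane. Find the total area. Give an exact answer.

148/3

Set the curves equal: -s**3 + 5*s**2 + 4*s - 9 = 3*s - 4, so -s**3 + 5*s**2 + s - 5 = 0, which factors as -(s - 5)*(s - 1)*(s + 1) = 0. The curves meet at s = -1, 1, 5.
On [-1, 1], y = 3*s - 4 is on top; that piece has area ∫[-1,1] (-(-s**3 + 5*s**2 + s - 5)) ds = 20/3.
On [1, 5], y = -s**3 + 5*s**2 + 4*s - 9 is on top; that piece has area ∫[1,5] (-s**3 + 5*s**2 + s - 5) ds = 128/3.
Total enclosed area = 20/3 + 128/3 = 148/3.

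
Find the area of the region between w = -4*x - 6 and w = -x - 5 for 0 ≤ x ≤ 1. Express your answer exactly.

On [0, 1], (-4*x - 6) - (-x - 5) = -3*x - 1 is ≤ 0 throughout, so the area is a single integral of |-3*x - 1|.
∫[0,1] (-3*x - 1) dx = -5/2; the area of that piece is 5/2.

5/2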